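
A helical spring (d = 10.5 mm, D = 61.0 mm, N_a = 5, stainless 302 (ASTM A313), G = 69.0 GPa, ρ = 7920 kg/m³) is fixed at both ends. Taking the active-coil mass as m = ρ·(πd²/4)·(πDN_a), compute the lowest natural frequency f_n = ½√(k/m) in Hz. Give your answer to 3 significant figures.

k = Gd⁴/(8D³N_a) = (69.0×10³)(10.5⁴)/(8·61.0³·5) = 92.375 N/mm = 92375 N/m
Wire length L = πDN_a = π·61.0·5 = 958.19 mm
m = ρ·(πd²/4)·L = 7920 × 86.59×10⁻⁶ m² × 0.95819 m = 0.65712 kg
f_n = ½√(k/m) = 0.5·√(92375/0.65712) = 0.5·√(1.4058e+05) = 187.47 Hz

187 Hz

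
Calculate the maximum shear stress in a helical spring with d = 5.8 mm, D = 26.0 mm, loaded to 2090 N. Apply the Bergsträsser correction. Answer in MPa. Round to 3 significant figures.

Spring index C = D/d = 26.0/5.8 = 4.4828
K_B = (4C+2)/(4C−3) = 19.931/14.931 = 1.3349
τ₀ = 8FD/(πd³) = 8·2090·26.0/(π·5.8³) = 434720/612.96 = 709.21 MPa
τ_max = K·τ₀ = 1.3349 × 709.21 = 946.71 MPa

947 MPa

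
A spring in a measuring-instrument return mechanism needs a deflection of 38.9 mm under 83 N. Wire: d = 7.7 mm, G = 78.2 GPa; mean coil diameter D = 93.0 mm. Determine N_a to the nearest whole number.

Required rate k = F/δ = 83/38.9 = 2.1337 N/mm
N_a = Gd⁴/(8D³k) = (78.2×10³ × 7.7⁴)/(8 × 93.0³ × 2.1337)
    = 2.74897e+08 / 1.37299e+07 = 20.02 → 20 coils

20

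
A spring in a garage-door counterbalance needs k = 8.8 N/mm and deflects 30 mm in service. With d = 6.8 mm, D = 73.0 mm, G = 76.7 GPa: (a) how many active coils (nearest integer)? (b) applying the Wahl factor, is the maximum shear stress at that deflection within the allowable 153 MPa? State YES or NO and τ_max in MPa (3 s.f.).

N_a = Gd⁴/(8D³k) = (76.7×10³)(6.8⁴)/(8·73.0³·8.8) = 5.988 → N_a = 6
Actual rate k = Gd⁴/(8D³·6) = 8.7826 N/mm
Working load F = kδ = 8.7826·30 = 263.48 N
C = 73.0/6.8 = 10.7353; K_W = (4C−1)/(4C−4)+0.615/C = 1.1343
τ_max = K_W·8FD/(πd³) = 1.1343·155.77 = 176.69 MPa
τ_max > 153 MPa → exceeds allowable

(a) 6 coils; (b) NO, τ_max = 177 MPa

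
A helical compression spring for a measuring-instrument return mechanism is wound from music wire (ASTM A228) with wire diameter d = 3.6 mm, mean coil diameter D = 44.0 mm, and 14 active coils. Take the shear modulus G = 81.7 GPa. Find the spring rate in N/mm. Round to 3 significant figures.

k = Gd⁴/(8D³N_a) = (81.7×10³ × 3.6⁴) / (8 × 44.0³ × 14)
  = 1.37225e+07 / 9.54061e+06 = 1.4383 N/mm

1.44 N/mm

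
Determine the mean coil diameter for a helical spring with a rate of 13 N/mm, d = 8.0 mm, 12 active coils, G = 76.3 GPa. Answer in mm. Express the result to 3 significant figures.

D = (Gd⁴/(8N_a·k))^(1/3) = (76.3×10³·8.0⁴/(8·12·13))^(1/3)
  = (250421)^(1/3) = 63.0314 mm

63.0 mm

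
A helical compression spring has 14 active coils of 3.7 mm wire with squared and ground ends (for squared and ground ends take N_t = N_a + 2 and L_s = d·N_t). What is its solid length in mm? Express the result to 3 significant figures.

squared and ground ends: N_t = N_a + 2 = 14 + 2 = 16
L_s = d·N_t = 3.7 × 16 = 59.2 mm

59.2 mm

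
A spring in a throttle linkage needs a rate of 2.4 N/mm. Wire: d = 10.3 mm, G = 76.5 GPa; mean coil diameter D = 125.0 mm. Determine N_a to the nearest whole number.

23

N_a = Gd⁴/(8D³k) = (76.5×10³ × 10.3⁴)/(8 × 125.0³ × 2.4)
    = 8.61014e+08 / 3.75e+07 = 22.96 → 23 coils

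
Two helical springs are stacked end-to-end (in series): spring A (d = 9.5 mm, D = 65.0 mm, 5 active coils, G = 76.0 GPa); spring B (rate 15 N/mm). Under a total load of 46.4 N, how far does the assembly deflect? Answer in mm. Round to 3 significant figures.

k_A = Gd⁴/(8D³N_a) = (76.0×10³)(9.5⁴)/(8·65.0³·5) = 56.352 N/mm
Series: 1/k_eq = 1/56.352 + 1/15 = 0.084412; k_eq = 11.847 N/mm
δ = F/k_eq = 46.4/11.847 = 3.9167 mm

3.92 mm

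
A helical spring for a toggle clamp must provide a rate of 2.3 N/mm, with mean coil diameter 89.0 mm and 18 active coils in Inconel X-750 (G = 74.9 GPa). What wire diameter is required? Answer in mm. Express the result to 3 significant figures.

7.47 mm

d = (8D³N_a·k / G)^(1/4) = (8·89.0³·18·2.3 / (74.9×10³))^0.25
  = (3117.3)^0.25 = 7.4721 mm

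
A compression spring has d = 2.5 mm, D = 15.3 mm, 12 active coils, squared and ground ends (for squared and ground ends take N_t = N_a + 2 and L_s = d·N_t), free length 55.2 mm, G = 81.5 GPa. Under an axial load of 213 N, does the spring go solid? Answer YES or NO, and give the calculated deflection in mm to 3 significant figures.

YES, δ = 23.0 mm

k = Gd⁴/(8D³N_a) = (81.5×10³)(2.5⁴)/(8·15.3³·12) = 9.2592 N/mm
N_t = 14; L_s = 2.5·14 = 35 mm; δ_solid = L₀ − L_s = 55.2 − 35 = 20.2 mm
δ = F/k = 213/9.2592 = 23.004 mm
δ ≥ δ_solid → spring goes solid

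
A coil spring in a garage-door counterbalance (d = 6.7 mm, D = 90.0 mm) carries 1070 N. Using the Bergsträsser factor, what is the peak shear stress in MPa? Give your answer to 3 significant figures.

Spring index C = D/d = 90.0/6.7 = 13.4328
K_B = (4C+2)/(4C−3) = 55.731/50.731 = 1.0986
τ₀ = 8FD/(πd³) = 8·1070·90.0/(π·6.7³) = 770400/944.87 = 815.35 MPa
τ_max = K·τ₀ = 1.0986 × 815.35 = 895.71 MPa

896 MPa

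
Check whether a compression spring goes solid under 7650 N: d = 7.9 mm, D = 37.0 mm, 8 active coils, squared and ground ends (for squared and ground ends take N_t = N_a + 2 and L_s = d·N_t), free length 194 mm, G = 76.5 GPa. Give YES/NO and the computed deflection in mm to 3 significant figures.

NO, δ = 83.2 mm

k = Gd⁴/(8D³N_a) = (76.5×10³)(7.9⁴)/(8·37.0³·8) = 91.915 N/mm
N_t = 10; L_s = 7.9·10 = 79 mm; δ_solid = L₀ − L_s = 194 − 79 = 115 mm
δ = F/k = 7650/91.915 = 83.229 mm
δ < δ_solid → spring does not go solid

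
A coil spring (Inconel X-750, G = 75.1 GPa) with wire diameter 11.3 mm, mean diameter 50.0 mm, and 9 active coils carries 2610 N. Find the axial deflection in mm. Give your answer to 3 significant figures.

19.2 mm

k = Gd⁴/(8D³N_a) = (75.1×10³)(11.3⁴)/(8·50.0³·9) = 136.05 N/mm
δ = F/k = 2610 / 136.05 = 19.184 mm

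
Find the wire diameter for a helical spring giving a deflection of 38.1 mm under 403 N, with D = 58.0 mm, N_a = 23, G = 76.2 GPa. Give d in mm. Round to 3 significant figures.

8.40 mm

Required rate k = F/δ = 403/38.1 = 10.577 N/mm
d = (8D³N_a·k / G)^(1/4) = (8·58.0³·23·10.577 / (76.2×10³))^0.25
  = (4983.4)^0.25 = 8.4020 mm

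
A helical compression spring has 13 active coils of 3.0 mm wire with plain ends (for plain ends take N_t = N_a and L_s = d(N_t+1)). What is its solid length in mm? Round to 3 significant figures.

plain ends: N_t = N_a = 13
L_s = d·(N_t+1) = 3.0 × 14 = 42 mm

42.0 mm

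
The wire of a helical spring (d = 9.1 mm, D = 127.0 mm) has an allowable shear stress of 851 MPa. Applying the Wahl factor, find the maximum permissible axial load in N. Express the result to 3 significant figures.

C = D/d = 127.0/9.1 = 13.9560
K_W = (4C−1)/(4C−4) + 0.615/C = 54.824/51.824 + 0.0441 = 1.1020
τ_max = K·8FD/(πd³) → F_max = τ_allow·πd³/(8DK)
F_max = 851·π·9.1³/(8·127.0·1.1020) = 2.0147e+06/1119.6 = 1799.5 N

1800 N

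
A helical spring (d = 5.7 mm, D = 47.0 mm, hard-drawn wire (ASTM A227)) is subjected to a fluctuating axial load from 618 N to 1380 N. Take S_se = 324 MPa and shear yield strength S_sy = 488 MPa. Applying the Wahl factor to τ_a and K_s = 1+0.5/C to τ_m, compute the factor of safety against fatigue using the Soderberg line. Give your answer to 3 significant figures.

C = D/d = 47.0/5.7 = 8.2456; K_W = (4C−1)/(4C−4)+0.615/C = 1.1781; K_s = 1+0.5/C = 1.0606
F_a = (F_max−F_min)/2 = 381 N; F_m = (F_max+F_min)/2 = 999 N
τ_a = K_W·8F_aD/(πd³) = 1.1781 × 246.23 = 290.08 MPa
τ_m = K_s·8F_mD/(πd³) = 1.0606 × 645.62 = 684.77 MPa
Soderberg: 1/n_f = τ_a/S_se + τ_m/S_sy = 290.08/324 + 684.77/488 = 0.89531 + 1.40322 = 2.2985
n_f = 1/2.2985 = 0.4351

0.435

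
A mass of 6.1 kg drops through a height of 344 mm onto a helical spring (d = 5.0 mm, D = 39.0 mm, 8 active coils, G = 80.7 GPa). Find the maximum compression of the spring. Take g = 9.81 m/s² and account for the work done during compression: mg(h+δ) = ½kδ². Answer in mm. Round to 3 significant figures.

k = Gd⁴/(8D³N_a) = (80.7×10³)(5.0⁴)/(8·39.0³·8) = 13.286 N/mm
W = mg = 6.1 × 9.81 = 59.841 N
½kδ² − Wδ − Wh = 0 → δ = (W + √(W² + 2kWh))/k
δ = (59.841 + √(3580.9 + 546974))/13.286 = (59.841 + 741.99)/13.286 = 60.354 mm

60.4 mm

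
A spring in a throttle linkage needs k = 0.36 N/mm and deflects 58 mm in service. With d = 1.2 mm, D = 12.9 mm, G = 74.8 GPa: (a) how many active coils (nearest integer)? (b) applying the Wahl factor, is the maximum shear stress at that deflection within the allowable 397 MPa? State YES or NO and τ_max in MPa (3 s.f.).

N_a = Gd⁴/(8D³k) = (74.8×10³)(1.2⁴)/(8·12.9³·0.36) = 25.09 → N_a = 25
Actual rate k = Gd⁴/(8D³·25) = 0.36127 N/mm
Working load F = kδ = 0.36127·58 = 20.953 N
C = 12.9/1.2 = 10.7500; K_W = (4C−1)/(4C−4)+0.615/C = 1.1341
τ_max = K_W·8FD/(πd³) = 1.1341·398.33 = 451.76 MPa
τ_max > 397 MPa → exceeds allowable

(a) 25 coils; (b) NO, τ_max = 452 MPa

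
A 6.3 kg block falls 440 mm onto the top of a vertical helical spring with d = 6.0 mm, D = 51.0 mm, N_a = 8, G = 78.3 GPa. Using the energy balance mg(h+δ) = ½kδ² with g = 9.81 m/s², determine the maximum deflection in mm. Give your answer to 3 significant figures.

72.8 mm

k = Gd⁴/(8D³N_a) = (78.3×10³)(6.0⁴)/(8·51.0³·8) = 11.953 N/mm
W = mg = 6.3 × 9.81 = 61.803 N
½kδ² − Wδ − Wh = 0 → δ = (W + √(W² + 2kWh))/k
δ = (61.803 + √(3819.6 + 650083))/11.953 = (61.803 + 808.64)/11.953 = 72.822 mm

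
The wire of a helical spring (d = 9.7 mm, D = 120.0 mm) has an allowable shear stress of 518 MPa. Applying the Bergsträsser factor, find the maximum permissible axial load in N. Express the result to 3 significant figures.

C = D/d = 120.0/9.7 = 12.3711
K_B = (4C+2)/(4C−3) = 51.485/46.485 = 1.1076
τ_max = K·8FD/(πd³) → F_max = τ_allow·πd³/(8DK)
F_max = 518·π·9.7³/(8·120.0·1.1076) = 1.4852e+06/1063.3 = 1396.9 N

1400 N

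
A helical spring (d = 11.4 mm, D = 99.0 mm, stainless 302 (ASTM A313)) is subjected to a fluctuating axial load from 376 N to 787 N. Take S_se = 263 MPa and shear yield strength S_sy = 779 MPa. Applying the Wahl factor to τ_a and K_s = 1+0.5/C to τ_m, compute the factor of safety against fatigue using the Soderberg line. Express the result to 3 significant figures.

3.45

C = D/d = 99.0/11.4 = 8.6842; K_W = (4C−1)/(4C−4)+0.615/C = 1.1684; K_s = 1+0.5/C = 1.0576
F_a = (F_max−F_min)/2 = 205.5 N; F_m = (F_max+F_min)/2 = 581.5 N
τ_a = K_W·8F_aD/(πd³) = 1.1684 × 34.968 = 40.858 MPa
τ_m = K_s·8F_mD/(πd³) = 1.0576 × 98.949 = 104.65 MPa
Soderberg: 1/n_f = τ_a/S_se + τ_m/S_sy = 40.858/263 + 104.65/779 = 0.15535 + 0.13433 = 0.28969
n_f = 1/0.28969 = 3.452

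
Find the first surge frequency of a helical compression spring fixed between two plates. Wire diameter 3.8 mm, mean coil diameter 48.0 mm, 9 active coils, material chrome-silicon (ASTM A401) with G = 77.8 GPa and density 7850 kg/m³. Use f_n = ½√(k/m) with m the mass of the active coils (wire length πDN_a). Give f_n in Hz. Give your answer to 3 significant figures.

64.9 Hz

k = Gd⁴/(8D³N_a) = (77.8×10³)(3.8⁴)/(8·48.0³·9) = 2.0373 N/mm = 2037.3 N/m
Wire length L = πDN_a = π·48.0·9 = 1357.2 mm
m = ρ·(πd²/4)·L = 7850 × 11.341×10⁻⁶ m² × 1.3572 m = 0.12083 kg
f_n = ½√(k/m) = 0.5·√(2037.3/0.12083) = 0.5·√(16862) = 64.926 Hz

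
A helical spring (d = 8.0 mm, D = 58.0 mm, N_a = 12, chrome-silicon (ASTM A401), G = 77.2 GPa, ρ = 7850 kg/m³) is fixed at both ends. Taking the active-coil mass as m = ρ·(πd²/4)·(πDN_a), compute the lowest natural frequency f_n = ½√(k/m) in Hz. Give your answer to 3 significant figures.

69.9 Hz

k = Gd⁴/(8D³N_a) = (77.2×10³)(8.0⁴)/(8·58.0³·12) = 16.882 N/mm = 16882 N/m
Wire length L = πDN_a = π·58.0·12 = 2186.5 mm
m = ρ·(πd²/4)·L = 7850 × 50.265×10⁻⁶ m² × 2.1865 m = 0.86278 kg
f_n = ½√(k/m) = 0.5·√(16882/0.86278) = 0.5·√(19567) = 69.941 Hz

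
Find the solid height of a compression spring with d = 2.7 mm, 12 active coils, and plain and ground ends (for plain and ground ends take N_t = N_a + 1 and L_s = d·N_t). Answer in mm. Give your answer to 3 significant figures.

35.1 mm

plain and ground ends: N_t = N_a + 1 = 12 + 1 = 13
L_s = d·N_t = 2.7 × 13 = 35.1 mm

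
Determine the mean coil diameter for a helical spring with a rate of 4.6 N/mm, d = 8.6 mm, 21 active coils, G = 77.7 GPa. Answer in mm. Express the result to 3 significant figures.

81.9 mm

D = (Gd⁴/(8N_a·k))^(1/3) = (77.7×10³·8.6⁴/(8·21·4.6))^(1/3)
  = (549981)^(1/3) = 81.9312 mm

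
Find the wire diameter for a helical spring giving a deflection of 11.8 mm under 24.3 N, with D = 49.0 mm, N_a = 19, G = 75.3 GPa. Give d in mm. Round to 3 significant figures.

Required rate k = F/δ = 24.3/11.8 = 2.0593 N/mm
d = (8D³N_a·k / G)^(1/4) = (8·49.0³·19·2.0593 / (75.3×10³))^0.25
  = (489.06)^0.25 = 4.7026 mm

4.70 mm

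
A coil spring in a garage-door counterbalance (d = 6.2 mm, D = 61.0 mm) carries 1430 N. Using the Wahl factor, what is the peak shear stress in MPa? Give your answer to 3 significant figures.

Spring index C = D/d = 61.0/6.2 = 9.8387
K_W = (4C−1)/(4C−4) + 0.615/C = 38.355/35.355 + 0.0625 = 1.1474
τ₀ = 8FD/(πd³) = 8·1430·61.0/(π·6.2³) = 697840/748.73 = 932.03 MPa
τ_max = K·τ₀ = 1.1474 × 932.03 = 1069.4 MPa

1070 MPa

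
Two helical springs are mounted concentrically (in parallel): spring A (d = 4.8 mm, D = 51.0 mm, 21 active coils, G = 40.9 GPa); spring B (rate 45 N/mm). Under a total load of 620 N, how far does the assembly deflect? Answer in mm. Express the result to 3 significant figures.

13.5 mm

k_A = Gd⁴/(8D³N_a) = (40.9×10³)(4.8⁴)/(8·51.0³·21) = 0.97425 N/mm
Parallel: k_eq = 0.97425 + 45 = 45.974 N/mm
δ = F/k_eq = 620/45.974 = 13.486 mm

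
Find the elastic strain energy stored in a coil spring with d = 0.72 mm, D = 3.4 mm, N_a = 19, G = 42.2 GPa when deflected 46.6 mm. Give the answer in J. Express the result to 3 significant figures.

k = Gd⁴/(8D³N_a) = (42.2×10³)(0.72⁴)/(8·3.4³·19) = 1.8983 N/mm
U = ½kδ² = 0.5 × 1.8983 × 46.6² = 2061.1 N·mm = 2.0611 J

2.06 J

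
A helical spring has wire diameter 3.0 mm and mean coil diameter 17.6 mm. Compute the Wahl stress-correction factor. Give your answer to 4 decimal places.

C = D/d = 17.6/3.0 = 5.8667
K_W = (4C−1)/(4C−4) + 0.615/C = 22.467/19.467 + 0.1048 = 1.2589

1.2589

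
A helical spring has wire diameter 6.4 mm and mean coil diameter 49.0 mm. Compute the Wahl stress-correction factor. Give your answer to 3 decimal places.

1.193

C = D/d = 49.0/6.4 = 7.6562
K_W = (4C−1)/(4C−4) + 0.615/C = 29.625/26.625 + 0.0803 = 1.1930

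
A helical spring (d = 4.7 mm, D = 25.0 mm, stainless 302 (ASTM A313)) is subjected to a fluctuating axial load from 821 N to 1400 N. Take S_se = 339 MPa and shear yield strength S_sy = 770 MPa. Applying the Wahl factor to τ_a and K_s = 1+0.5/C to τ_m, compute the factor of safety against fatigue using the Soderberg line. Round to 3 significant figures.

C = D/d = 25.0/4.7 = 5.3191; K_W = (4C−1)/(4C−4)+0.615/C = 1.2893; K_s = 1+0.5/C = 1.0940
F_a = (F_max−F_min)/2 = 289.5 N; F_m = (F_max+F_min)/2 = 1110.5 N
τ_a = K_W·8F_aD/(πd³) = 1.2893 × 177.52 = 228.86 MPa
τ_m = K_s·8F_mD/(πd³) = 1.0940 × 680.93 = 744.94 MPa
Soderberg: 1/n_f = τ_a/S_se + τ_m/S_sy = 228.86/339 + 744.94/770 = 0.67511 + 0.96746 = 1.6426
n_f = 1/1.6426 = 0.6088

0.609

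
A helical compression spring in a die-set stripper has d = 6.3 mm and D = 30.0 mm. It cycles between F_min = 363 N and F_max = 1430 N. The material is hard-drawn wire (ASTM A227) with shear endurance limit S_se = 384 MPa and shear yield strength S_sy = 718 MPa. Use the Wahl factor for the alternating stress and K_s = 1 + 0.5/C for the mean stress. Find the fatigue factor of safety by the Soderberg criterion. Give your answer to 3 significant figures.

C = D/d = 30.0/6.3 = 4.7619; K_W = (4C−1)/(4C−4)+0.615/C = 1.3285; K_s = 1+0.5/C = 1.1050
F_a = (F_max−F_min)/2 = 533.5 N; F_m = (F_max+F_min)/2 = 896.5 N
τ_a = K_W·8F_aD/(πd³) = 1.3285 × 162.99 = 216.54 MPa
τ_m = K_s·8F_mD/(πd³) = 1.1050 × 273.9 = 302.66 MPa
Soderberg: 1/n_f = τ_a/S_se + τ_m/S_sy = 216.54/384 + 302.66/718 = 0.56391 + 0.42153 = 0.98544
n_f = 1/0.98544 = 1.015

1.01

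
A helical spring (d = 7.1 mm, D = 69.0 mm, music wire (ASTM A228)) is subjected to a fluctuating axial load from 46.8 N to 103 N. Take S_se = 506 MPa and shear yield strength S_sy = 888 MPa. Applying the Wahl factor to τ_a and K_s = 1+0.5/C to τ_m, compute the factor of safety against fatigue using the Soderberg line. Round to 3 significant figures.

13.4

C = D/d = 69.0/7.1 = 9.7183; K_W = (4C−1)/(4C−4)+0.615/C = 1.1493; K_s = 1+0.5/C = 1.0514
F_a = (F_max−F_min)/2 = 28.1 N; F_m = (F_max+F_min)/2 = 74.9 N
τ_a = K_W·8F_aD/(πd³) = 1.1493 × 13.795 = 15.855 MPa
τ_m = K_s·8F_mD/(πd³) = 1.0514 × 36.77 = 38.662 MPa
Soderberg: 1/n_f = τ_a/S_se + τ_m/S_sy = 15.855/506 + 38.662/888 = 0.03133 + 0.04354 = 0.074872
n_f = 1/0.074872 = 13.36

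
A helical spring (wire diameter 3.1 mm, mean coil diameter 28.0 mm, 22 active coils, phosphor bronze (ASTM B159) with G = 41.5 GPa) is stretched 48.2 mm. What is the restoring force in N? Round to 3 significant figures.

47.8 N

k = Gd⁴/(8D³N_a) = (41.5×10³)(3.1⁴)/(8·28.0³·22) = 0.99199 N/mm
F = k·δ = 0.99199 × 48.2 = 47.814 N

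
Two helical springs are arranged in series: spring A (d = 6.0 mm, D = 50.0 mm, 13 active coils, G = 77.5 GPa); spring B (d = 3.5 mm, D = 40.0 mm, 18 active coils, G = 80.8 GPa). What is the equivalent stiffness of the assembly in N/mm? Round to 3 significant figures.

1.12 N/mm

k_A = Gd⁴/(8D³N_a) = (77.5×10³)(6.0⁴)/(8·50.0³·13) = 7.7262 N/mm
k_B = Gd⁴/(8D³N_a) = (80.8×10³)(3.5⁴)/(8·40.0³·18) = 1.3157 N/mm
Series: 1/k_eq = 1/7.7262 + 1/1.3157 = 0.88951; k_eq = 1.1242 N/mm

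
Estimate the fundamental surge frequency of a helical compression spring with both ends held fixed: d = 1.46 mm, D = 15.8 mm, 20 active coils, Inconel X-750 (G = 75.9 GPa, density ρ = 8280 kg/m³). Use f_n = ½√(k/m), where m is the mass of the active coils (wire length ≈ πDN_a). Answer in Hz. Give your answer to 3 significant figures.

99.6 Hz

k = Gd⁴/(8D³N_a) = (75.9×10³)(1.46⁴)/(8·15.8³·20) = 0.54646 N/mm = 546.46 N/m
Wire length L = πDN_a = π·15.8·20 = 992.74 mm
m = ρ·(πd²/4)·L = 8280 × 1.6742×10⁻⁶ m² × 0.99274 m = 0.013761 kg
f_n = ½√(k/m) = 0.5·√(546.46/0.013761) = 0.5·√(39710) = 99.637 Hz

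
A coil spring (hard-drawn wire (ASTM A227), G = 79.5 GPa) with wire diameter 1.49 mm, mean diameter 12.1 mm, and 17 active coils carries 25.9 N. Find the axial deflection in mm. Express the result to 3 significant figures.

15.9 mm

k = Gd⁴/(8D³N_a) = (79.5×10³)(1.49⁴)/(8·12.1³·17) = 1.6264 N/mm
δ = F/k = 25.9 / 1.6264 = 15.925 mm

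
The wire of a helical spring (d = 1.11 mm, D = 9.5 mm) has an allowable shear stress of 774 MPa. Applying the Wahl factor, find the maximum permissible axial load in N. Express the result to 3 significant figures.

C = D/d = 9.5/1.11 = 8.5586
K_W = (4C−1)/(4C−4) + 0.615/C = 33.234/30.234 + 0.0719 = 1.1711
τ_max = K·8FD/(πd³) → F_max = τ_allow·πd³/(8DK)
F_max = 774·π·1.11³/(8·9.5·1.1711) = 3325.5/89.002 = 37.364 N

37.4 N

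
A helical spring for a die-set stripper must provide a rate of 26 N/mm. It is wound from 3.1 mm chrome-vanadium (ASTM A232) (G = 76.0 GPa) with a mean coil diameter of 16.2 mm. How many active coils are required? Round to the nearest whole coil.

N_a = Gd⁴/(8D³k) = (76.0×10³ × 3.1⁴)/(8 × 16.2³ × 26)
    = 7.01876e+06 / 884318 = 7.937 → 8 coils

8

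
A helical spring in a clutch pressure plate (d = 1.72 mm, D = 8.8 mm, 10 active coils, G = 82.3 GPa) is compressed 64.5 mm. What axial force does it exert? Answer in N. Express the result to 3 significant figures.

852 N

k = Gd⁴/(8D³N_a) = (82.3×10³)(1.72⁴)/(8·8.8³·10) = 13.212 N/mm
F = k·δ = 13.212 × 64.5 = 852.19 N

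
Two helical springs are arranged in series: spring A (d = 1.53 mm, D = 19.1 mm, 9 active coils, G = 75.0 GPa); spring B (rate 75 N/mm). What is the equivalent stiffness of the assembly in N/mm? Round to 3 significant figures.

0.810 N/mm

k_A = Gd⁴/(8D³N_a) = (75.0×10³)(1.53⁴)/(8·19.1³·9) = 0.81921 N/mm
Series: 1/k_eq = 1/0.81921 + 1/75 = 1.234; k_eq = 0.81036 N/mm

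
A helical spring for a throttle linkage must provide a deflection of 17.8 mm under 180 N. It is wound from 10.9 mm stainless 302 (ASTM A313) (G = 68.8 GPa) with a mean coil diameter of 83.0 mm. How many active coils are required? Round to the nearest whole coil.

Required rate k = F/δ = 180/17.8 = 10.112 N/mm
N_a = Gd⁴/(8D³k) = (68.8×10³ × 10.9⁴)/(8 × 83.0³ × 10.112)
    = 9.71168e+08 / 4.62569e+07 = 21 → 21 coils

21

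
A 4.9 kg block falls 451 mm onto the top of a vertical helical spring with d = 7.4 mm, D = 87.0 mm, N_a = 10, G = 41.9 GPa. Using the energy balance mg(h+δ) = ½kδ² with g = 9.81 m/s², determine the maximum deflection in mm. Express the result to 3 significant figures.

156 mm

k = Gd⁴/(8D³N_a) = (41.9×10³)(7.4⁴)/(8·87.0³·10) = 2.385 N/mm
W = mg = 4.9 × 9.81 = 48.069 N
½kδ² − Wδ − Wh = 0 → δ = (W + √(W² + 2kWh))/k
δ = (48.069 + √(2310.6 + 103411))/2.385 = (48.069 + 325.15)/2.385 = 156.48 mm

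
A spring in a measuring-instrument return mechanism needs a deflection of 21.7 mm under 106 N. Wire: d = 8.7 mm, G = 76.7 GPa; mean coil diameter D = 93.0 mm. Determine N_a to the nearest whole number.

14

Required rate k = F/δ = 106/21.7 = 4.8848 N/mm
N_a = Gd⁴/(8D³k) = (76.7×10³ × 8.7⁴)/(8 × 93.0³ × 4.8848)
    = 4.39412e+08 / 3.14329e+07 = 13.98 → 14 coils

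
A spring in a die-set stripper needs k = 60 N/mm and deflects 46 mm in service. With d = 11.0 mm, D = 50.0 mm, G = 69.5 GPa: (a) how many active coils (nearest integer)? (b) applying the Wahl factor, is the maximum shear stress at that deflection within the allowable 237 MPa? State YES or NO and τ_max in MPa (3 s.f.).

N_a = Gd⁴/(8D³k) = (69.5×10³)(11.0⁴)/(8·50.0³·60) = 16.96 → N_a = 17
Actual rate k = Gd⁴/(8D³·17) = 59.856 N/mm
Working load F = kδ = 59.856·46 = 2753.4 N
C = 50.0/11.0 = 4.5455; K_W = (4C−1)/(4C−4)+0.615/C = 1.3468
τ_max = K_W·8FD/(πd³) = 1.3468·263.39 = 354.74 MPa
τ_max > 237 MPa → exceeds allowable

(a) 17 coils; (b) NO, τ_max = 355 MPa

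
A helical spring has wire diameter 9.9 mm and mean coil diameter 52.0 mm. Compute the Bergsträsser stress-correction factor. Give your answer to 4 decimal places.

1.2776

C = D/d = 52.0/9.9 = 5.2525
K_B = (4C+2)/(4C−3) = 23.010/18.010 = 1.2776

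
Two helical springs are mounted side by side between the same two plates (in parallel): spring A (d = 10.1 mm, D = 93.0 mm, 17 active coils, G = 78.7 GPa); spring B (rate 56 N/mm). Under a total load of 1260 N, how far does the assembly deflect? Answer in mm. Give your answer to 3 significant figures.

19.8 mm

k_A = Gd⁴/(8D³N_a) = (78.7×10³)(10.1⁴)/(8·93.0³·17) = 7.4864 N/mm
Parallel: k_eq = 7.4864 + 56 = 63.486 N/mm
δ = F/k_eq = 1260/63.486 = 19.847 mm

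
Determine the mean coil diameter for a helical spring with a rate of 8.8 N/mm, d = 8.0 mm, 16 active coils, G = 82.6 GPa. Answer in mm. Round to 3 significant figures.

D = (Gd⁴/(8N_a·k))^(1/3) = (82.6×10³·8.0⁴/(8·16·8.8))^(1/3)
  = (300364)^(1/3) = 66.9703 mm

67.0 mm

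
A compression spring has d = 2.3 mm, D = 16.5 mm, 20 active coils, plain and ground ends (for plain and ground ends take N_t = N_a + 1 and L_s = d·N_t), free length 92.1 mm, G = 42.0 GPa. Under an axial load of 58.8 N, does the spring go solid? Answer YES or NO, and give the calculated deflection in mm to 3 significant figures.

NO, δ = 36.0 mm

k = Gd⁴/(8D³N_a) = (42.0×10³)(2.3⁴)/(8·16.5³·20) = 1.6353 N/mm
N_t = 21; L_s = 2.3·21 = 48.3 mm; δ_solid = L₀ − L_s = 92.1 − 48.3 = 43.8 mm
δ = F/k = 58.8/1.6353 = 35.957 mm
δ < δ_solid → spring does not go solid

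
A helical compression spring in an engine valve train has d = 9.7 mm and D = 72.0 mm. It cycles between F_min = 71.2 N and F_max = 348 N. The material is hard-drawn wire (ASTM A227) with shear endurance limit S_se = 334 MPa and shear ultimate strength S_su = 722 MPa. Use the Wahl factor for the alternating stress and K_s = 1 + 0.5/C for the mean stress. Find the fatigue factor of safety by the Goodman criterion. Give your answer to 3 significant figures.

6.17

C = D/d = 72.0/9.7 = 7.4227; K_W = (4C−1)/(4C−4)+0.615/C = 1.1996; K_s = 1+0.5/C = 1.0674
F_a = (F_max−F_min)/2 = 138.4 N; F_m = (F_max+F_min)/2 = 209.6 N
τ_a = K_W·8F_aD/(πd³) = 1.1996 × 27.803 = 33.353 MPa
τ_m = K_s·8F_mD/(πd³) = 1.0674 × 42.106 = 44.943 MPa
Goodman: 1/n_f = τ_a/S_se + τ_m/S_su = 33.353/334 + 44.943/722 = 0.09986 + 0.06225 = 0.16211
n_f = 1/0.16211 = 6.169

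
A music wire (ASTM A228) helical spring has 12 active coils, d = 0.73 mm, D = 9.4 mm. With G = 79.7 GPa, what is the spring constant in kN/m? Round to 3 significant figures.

k = Gd⁴/(8D³N_a) = (79.7×10³ × 0.73⁴) / (8 × 9.4³ × 12)
  = 22633.4 / 79736.1 = 0.28385 N/mm

0.284 kN/m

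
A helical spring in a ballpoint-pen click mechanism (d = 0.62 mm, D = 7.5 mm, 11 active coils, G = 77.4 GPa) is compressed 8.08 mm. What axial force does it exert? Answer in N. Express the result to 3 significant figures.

2.49 N

k = Gd⁴/(8D³N_a) = (77.4×10³)(0.62⁴)/(8·7.5³·11) = 0.30806 N/mm
F = k·δ = 0.30806 × 8.08 = 2.4892 N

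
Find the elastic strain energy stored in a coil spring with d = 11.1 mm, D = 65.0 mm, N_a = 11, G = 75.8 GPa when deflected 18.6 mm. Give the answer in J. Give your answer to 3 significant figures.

k = Gd⁴/(8D³N_a) = (75.8×10³)(11.1⁴)/(8·65.0³·11) = 47.614 N/mm
U = ½kδ² = 0.5 × 47.614 × 18.6² = 8236.3 N·mm = 8.2363 J

8.24 J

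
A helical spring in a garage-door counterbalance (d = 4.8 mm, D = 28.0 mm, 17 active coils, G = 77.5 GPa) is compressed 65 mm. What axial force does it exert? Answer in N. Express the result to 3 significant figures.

k = Gd⁴/(8D³N_a) = (77.5×10³)(4.8⁴)/(8·28.0³·17) = 13.78 N/mm
F = k·δ = 13.78 × 65 = 895.71 N

896 N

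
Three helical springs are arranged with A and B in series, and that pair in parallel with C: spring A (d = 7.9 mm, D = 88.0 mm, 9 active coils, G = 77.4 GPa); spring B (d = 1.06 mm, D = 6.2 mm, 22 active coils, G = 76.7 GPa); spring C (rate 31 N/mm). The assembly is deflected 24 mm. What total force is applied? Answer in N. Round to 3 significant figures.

784 N

k_A = Gd⁴/(8D³N_a) = (77.4×10³)(7.9⁴)/(8·88.0³·9) = 6.1442 N/mm
k_B = Gd⁴/(8D³N_a) = (76.7×10³)(1.06⁴)/(8·6.2³·22) = 2.3085 N/mm
Springs A,B series: k_AB = 1/(1/6.1442+1/2.3085) = 1.678 N/mm; parallel with C: k_eq = 1.678+31 = 32.678 N/mm
F = k_eq·δ = 32.678·24 = 784.27 N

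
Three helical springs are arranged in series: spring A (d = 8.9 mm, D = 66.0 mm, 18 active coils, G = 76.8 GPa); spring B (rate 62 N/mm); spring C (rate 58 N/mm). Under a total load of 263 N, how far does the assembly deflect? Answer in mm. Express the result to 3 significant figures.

k_A = Gd⁴/(8D³N_a) = (76.8×10³)(8.9⁴)/(8·66.0³·18) = 11.639 N/mm
Series: 1/k_eq = 1/11.639 + 1/62 + 1/58 = 0.11929; k_eq = 8.3832 N/mm
δ = F/k_eq = 263/8.3832 = 31.372 mm

31.4 mm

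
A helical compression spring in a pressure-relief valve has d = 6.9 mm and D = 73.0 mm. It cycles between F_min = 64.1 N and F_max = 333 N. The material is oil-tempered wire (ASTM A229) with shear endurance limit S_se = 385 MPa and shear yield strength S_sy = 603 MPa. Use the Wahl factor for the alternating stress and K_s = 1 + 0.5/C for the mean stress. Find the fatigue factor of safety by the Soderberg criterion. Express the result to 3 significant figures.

C = D/d = 73.0/6.9 = 10.5797; K_W = (4C−1)/(4C−4)+0.615/C = 1.1364; K_s = 1+0.5/C = 1.0473
F_a = (F_max−F_min)/2 = 134.45 N; F_m = (F_max+F_min)/2 = 198.55 N
τ_a = K_W·8F_aD/(πd³) = 1.1364 × 76.081 = 86.46 MPa
τ_m = K_s·8F_mD/(πd³) = 1.0473 × 112.35 = 117.66 MPa
Soderberg: 1/n_f = τ_a/S_se + τ_m/S_sy = 86.46/385 + 117.66/603 = 0.22457 + 0.19513 = 0.4197
n_f = 1/0.4197 = 2.383

2.38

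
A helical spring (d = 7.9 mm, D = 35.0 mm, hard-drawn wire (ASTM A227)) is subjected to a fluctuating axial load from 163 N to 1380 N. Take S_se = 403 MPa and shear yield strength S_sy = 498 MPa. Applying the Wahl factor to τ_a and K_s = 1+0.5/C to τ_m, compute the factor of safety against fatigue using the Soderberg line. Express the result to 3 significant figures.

C = D/d = 35.0/7.9 = 4.4304; K_W = (4C−1)/(4C−4)+0.615/C = 1.3574; K_s = 1+0.5/C = 1.1129
F_a = (F_max−F_min)/2 = 608.5 N; F_m = (F_max+F_min)/2 = 771.5 N
τ_a = K_W·8F_aD/(πd³) = 1.3574 × 110 = 149.32 MPa
τ_m = K_s·8F_mD/(πd³) = 1.1129 × 139.46 = 155.2 MPa
Soderberg: 1/n_f = τ_a/S_se + τ_m/S_sy = 149.32/403 + 155.2/498 = 0.37052 + 0.31165 = 0.68217
n_f = 1/0.68217 = 1.466

1.47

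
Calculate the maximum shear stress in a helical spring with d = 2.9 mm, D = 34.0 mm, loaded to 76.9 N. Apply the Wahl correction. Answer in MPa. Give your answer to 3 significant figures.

Spring index C = D/d = 34.0/2.9 = 11.7241
K_W = (4C−1)/(4C−4) + 0.615/C = 45.897/42.897 + 0.0525 = 1.1224
τ₀ = 8FD/(πd³) = 8·76.9·34.0/(π·2.9³) = 20916.8/76.62 = 272.99 MPa
τ_max = K·τ₀ = 1.1224 × 272.99 = 306.4 MPa

306 MPa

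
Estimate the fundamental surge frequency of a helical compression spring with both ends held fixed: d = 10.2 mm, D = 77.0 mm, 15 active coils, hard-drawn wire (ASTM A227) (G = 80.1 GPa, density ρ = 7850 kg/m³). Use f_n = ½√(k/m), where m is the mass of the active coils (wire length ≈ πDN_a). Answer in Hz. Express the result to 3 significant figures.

41.2 Hz

k = Gd⁴/(8D³N_a) = (80.1×10³)(10.2⁴)/(8·77.0³·15) = 15.826 N/mm = 15826 N/m
Wire length L = πDN_a = π·77.0·15 = 3628.5 mm
m = ρ·(πd²/4)·L = 7850 × 81.713×10⁻⁶ m² × 3.6285 m = 2.3275 kg
f_n = ½√(k/m) = 0.5·√(15826/2.3275) = 0.5·√(6799.7) = 41.23 Hz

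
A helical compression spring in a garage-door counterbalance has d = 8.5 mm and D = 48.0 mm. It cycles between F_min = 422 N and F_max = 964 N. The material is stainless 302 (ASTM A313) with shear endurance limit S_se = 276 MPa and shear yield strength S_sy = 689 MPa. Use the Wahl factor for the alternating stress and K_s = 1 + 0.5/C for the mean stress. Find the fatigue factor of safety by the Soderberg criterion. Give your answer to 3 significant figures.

2.15

C = D/d = 48.0/8.5 = 5.6471; K_W = (4C−1)/(4C−4)+0.615/C = 1.2703; K_s = 1+0.5/C = 1.0885
F_a = (F_max−F_min)/2 = 271 N; F_m = (F_max+F_min)/2 = 693 N
τ_a = K_W·8F_aD/(πd³) = 1.2703 × 53.938 = 68.517 MPa
τ_m = K_s·8F_mD/(πd³) = 1.0885 × 137.93 = 150.14 MPa
Soderberg: 1/n_f = τ_a/S_se + τ_m/S_sy = 68.517/276 + 150.14/689 = 0.24825 + 0.21791 = 0.46616
n_f = 1/0.46616 = 2.145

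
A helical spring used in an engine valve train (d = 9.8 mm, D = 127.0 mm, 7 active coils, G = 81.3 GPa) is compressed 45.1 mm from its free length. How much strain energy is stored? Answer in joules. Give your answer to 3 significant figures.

6.65 J

k = Gd⁴/(8D³N_a) = (81.3×10³)(9.8⁴)/(8·127.0³·7) = 6.5373 N/mm
U = ½kδ² = 0.5 × 6.5373 × 45.1² = 6648.4 N·mm = 6.6484 J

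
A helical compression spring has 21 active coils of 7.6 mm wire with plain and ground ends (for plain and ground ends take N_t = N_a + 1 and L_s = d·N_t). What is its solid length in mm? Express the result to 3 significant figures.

plain and ground ends: N_t = N_a + 1 = 21 + 1 = 22
L_s = d·N_t = 7.6 × 22 = 167.2 mm

167 mm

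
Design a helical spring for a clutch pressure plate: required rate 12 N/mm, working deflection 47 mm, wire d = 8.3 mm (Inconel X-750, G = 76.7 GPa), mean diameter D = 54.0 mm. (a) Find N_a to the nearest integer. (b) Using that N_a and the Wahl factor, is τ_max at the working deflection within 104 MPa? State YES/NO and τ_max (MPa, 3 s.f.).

N_a = Gd⁴/(8D³k) = (76.7×10³)(8.3⁴)/(8·54.0³·12) = 24.08 → N_a = 24
Actual rate k = Gd⁴/(8D³·24) = 12.04 N/mm
Working load F = kδ = 12.04·47 = 565.88 N
C = 54.0/8.3 = 6.5060; K_W = (4C−1)/(4C−4)+0.615/C = 1.2307
τ_max = K_W·8FD/(πd³) = 1.2307·136.09 = 167.49 MPa
τ_max > 104 MPa → exceeds allowable

(a) 24 coils; (b) NO, τ_max = 167 MPa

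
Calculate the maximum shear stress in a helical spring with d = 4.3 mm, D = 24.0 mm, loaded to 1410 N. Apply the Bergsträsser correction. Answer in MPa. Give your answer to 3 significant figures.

1360 MPa

Spring index C = D/d = 24.0/4.3 = 5.5814
K_B = (4C+2)/(4C−3) = 24.326/19.326 = 1.2587
τ₀ = 8FD/(πd³) = 8·1410·24.0/(π·4.3³) = 270720/249.78 = 1083.8 MPa
τ_max = K·τ₀ = 1.2587 × 1083.8 = 1364.3 MPa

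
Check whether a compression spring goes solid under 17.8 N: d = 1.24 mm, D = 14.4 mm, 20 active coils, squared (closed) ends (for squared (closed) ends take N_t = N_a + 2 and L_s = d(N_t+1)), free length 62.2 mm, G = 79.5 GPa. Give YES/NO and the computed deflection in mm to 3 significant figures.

k = Gd⁴/(8D³N_a) = (79.5×10³)(1.24⁴)/(8·14.4³·20) = 0.39341 N/mm
N_t = 22; L_s = 1.24·23 = 28.52 mm; δ_solid = L₀ − L_s = 62.2 − 28.52 = 33.68 mm
δ = F/k = 17.8/0.39341 = 45.245 mm
δ ≥ δ_solid → spring goes solid

YES, δ = 45.2 mm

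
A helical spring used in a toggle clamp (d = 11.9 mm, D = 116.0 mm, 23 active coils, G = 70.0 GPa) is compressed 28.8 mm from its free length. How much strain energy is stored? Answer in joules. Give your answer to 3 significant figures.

k = Gd⁴/(8D³N_a) = (70.0×10³)(11.9⁴)/(8·116.0³·23) = 4.8876 N/mm
U = ½kδ² = 0.5 × 4.8876 × 28.8² = 2027 N·mm = 2.027 J

2.03 J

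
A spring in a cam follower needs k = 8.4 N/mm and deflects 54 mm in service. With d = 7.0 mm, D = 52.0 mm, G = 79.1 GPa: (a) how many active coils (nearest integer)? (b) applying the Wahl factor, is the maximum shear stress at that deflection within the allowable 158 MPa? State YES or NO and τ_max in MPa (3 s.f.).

(a) 20 coils; (b) NO, τ_max = 211 MPa

N_a = Gd⁴/(8D³k) = (79.1×10³)(7.0⁴)/(8·52.0³·8.4) = 20.1 → N_a = 20
Actual rate k = Gd⁴/(8D³·20) = 8.4419 N/mm
Working load F = kδ = 8.4419·54 = 455.86 N
C = 52.0/7.0 = 7.4286; K_W = (4C−1)/(4C−4)+0.615/C = 1.1995
τ_max = K_W·8FD/(πd³) = 1.1995·175.99 = 211.09 MPa
τ_max > 158 MPa → exceeds allowable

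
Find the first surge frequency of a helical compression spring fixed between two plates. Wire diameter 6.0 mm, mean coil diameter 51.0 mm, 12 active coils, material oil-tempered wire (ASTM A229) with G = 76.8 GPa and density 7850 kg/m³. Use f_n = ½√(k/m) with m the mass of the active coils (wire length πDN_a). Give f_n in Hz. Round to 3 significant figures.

k = Gd⁴/(8D³N_a) = (76.8×10³)(6.0⁴)/(8·51.0³·12) = 7.816 N/mm = 7816 N/m
Wire length L = πDN_a = π·51.0·12 = 1922.7 mm
m = ρ·(πd²/4)·L = 7850 × 28.274×10⁻⁶ m² × 1.9227 m = 0.42674 kg
f_n = ½√(k/m) = 0.5·√(7816/0.42674) = 0.5·√(18316) = 67.668 Hz

67.7 Hz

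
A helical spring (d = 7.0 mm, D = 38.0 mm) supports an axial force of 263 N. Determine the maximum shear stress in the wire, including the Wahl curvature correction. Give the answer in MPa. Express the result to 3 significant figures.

95.2 MPa

Spring index C = D/d = 38.0/7.0 = 5.4286
K_W = (4C−1)/(4C−4) + 0.615/C = 20.714/17.714 + 0.1133 = 1.2826
τ₀ = 8FD/(πd³) = 8·263·38.0/(π·7.0³) = 79952/1077.6 = 74.197 MPa
τ_max = K·τ₀ = 1.2826 × 74.197 = 95.168 MPa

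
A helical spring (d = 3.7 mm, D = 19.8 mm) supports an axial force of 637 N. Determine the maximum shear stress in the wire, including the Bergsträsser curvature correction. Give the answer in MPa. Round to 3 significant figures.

806 MPa

Spring index C = D/d = 19.8/3.7 = 5.3514
K_B = (4C+2)/(4C−3) = 23.405/18.405 = 1.2717
τ₀ = 8FD/(πd³) = 8·637·19.8/(π·3.7³) = 100901/159.13 = 634.07 MPa
τ_max = K·τ₀ = 1.2717 × 634.07 = 806.33 MPa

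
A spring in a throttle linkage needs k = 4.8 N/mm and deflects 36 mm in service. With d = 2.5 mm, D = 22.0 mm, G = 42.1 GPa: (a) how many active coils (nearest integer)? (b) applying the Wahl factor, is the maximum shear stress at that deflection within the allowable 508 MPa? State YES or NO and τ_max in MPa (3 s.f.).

N_a = Gd⁴/(8D³k) = (42.1×10³)(2.5⁴)/(8·22.0³·4.8) = 4.022 → N_a = 4
Actual rate k = Gd⁴/(8D³·4) = 4.8264 N/mm
Working load F = kδ = 4.8264·36 = 173.75 N
C = 22.0/2.5 = 8.8000; K_W = (4C−1)/(4C−4)+0.615/C = 1.1660
τ_max = K_W·8FD/(πd³) = 1.1660·622.97 = 726.41 MPa
τ_max > 508 MPa → exceeds allowable

(a) 4 coils; (b) NO, τ_max = 726 MPa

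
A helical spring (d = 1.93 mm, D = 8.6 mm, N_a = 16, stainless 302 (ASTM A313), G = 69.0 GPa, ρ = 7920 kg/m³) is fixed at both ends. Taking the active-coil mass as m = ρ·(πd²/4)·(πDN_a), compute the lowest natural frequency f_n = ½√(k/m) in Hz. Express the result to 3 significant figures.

k = Gd⁴/(8D³N_a) = (69.0×10³)(1.93⁴)/(8·8.6³·16) = 11.759 N/mm = 11759 N/m
Wire length L = πDN_a = π·8.6·16 = 432.28 mm
m = ρ·(πd²/4)·L = 7920 × 2.9255×10⁻⁶ m² × 0.43228 m = 0.010016 kg
f_n = ½√(k/m) = 0.5·√(11759/0.010016) = 0.5·√(1.174e+06) = 541.76 Hz

542 Hz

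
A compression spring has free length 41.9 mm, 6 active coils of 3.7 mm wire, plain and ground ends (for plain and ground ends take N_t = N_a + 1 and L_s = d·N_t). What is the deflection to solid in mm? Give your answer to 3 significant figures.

N_t = 7; L_s = 3.7·7 = 25.9 mm
δ_solid = L₀ − L_s = 41.9 − 25.9 = 16 mm

16.0 mm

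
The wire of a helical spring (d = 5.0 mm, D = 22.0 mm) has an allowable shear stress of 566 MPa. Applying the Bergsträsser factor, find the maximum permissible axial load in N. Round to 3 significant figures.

C = D/d = 22.0/5.0 = 4.4000
K_B = (4C+2)/(4C−3) = 19.600/14.600 = 1.3425
τ_max = K·8FD/(πd³) → F_max = τ_allow·πd³/(8DK)
F_max = 566·π·5.0³/(8·22.0·1.3425) = 2.2227e+05/236.27 = 940.72 N

941 N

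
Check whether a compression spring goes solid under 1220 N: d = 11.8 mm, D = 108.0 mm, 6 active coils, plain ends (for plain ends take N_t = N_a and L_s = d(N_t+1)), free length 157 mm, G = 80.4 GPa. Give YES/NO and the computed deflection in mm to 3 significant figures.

NO, δ = 47.3 mm

k = Gd⁴/(8D³N_a) = (80.4×10³)(11.8⁴)/(8·108.0³·6) = 25.779 N/mm
N_t = 6; L_s = 11.8·7 = 82.6 mm; δ_solid = L₀ − L_s = 157 − 82.6 = 74.4 mm
δ = F/k = 1220/25.779 = 47.325 mm
δ < δ_solid → spring does not go solid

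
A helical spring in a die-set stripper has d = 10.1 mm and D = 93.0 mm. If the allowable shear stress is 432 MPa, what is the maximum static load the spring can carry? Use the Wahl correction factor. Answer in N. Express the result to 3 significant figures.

1620 N

C = D/d = 93.0/10.1 = 9.2079
K_W = (4C−1)/(4C−4) + 0.615/C = 35.832/32.832 + 0.0668 = 1.1582
τ_max = K·8FD/(πd³) → F_max = τ_allow·πd³/(8DK)
F_max = 432·π·10.1³/(8·93.0·1.1582) = 1.3983e+06/861.68 = 1622.8 N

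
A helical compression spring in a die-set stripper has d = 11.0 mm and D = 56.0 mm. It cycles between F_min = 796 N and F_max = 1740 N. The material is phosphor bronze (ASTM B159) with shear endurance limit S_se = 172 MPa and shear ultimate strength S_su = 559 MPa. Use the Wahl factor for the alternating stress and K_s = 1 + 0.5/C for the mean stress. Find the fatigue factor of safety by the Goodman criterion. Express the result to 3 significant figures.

C = D/d = 56.0/11.0 = 5.0909; K_W = (4C−1)/(4C−4)+0.615/C = 1.3041; K_s = 1+0.5/C = 1.0982
F_a = (F_max−F_min)/2 = 472 N; F_m = (F_max+F_min)/2 = 1268 N
τ_a = K_W·8F_aD/(πd³) = 1.3041 × 50.57 = 65.95 MPa
τ_m = K_s·8F_mD/(πd³) = 1.0982 × 135.85 = 149.2 MPa
Goodman: 1/n_f = τ_a/S_se + τ_m/S_su = 65.95/172 + 149.2/559 = 0.38343 + 0.26690 = 0.65033
n_f = 1/0.65033 = 1.538

1.54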